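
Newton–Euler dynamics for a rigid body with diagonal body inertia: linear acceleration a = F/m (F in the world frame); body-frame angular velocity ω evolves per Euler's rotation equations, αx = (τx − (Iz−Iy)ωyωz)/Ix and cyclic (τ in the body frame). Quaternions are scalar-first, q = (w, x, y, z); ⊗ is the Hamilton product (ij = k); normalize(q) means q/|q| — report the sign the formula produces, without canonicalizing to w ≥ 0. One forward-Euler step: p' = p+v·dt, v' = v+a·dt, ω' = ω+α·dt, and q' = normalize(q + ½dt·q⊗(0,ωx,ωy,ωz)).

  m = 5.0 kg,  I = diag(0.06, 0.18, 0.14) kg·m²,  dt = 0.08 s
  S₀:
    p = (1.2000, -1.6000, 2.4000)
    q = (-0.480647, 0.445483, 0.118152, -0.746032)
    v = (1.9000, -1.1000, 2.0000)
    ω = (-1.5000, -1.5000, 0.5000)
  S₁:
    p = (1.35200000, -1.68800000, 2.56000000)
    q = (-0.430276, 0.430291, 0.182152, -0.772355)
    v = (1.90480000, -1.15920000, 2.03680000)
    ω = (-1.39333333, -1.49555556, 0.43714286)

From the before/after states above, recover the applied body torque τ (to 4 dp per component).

τ = (0.1100, 0.0700, 0.1600)

rate change Δω = (0.10666667, 0.00444444, -0.06285714)
gyro term ω₀×Iω₀ = (0.0300, 0.0600, 0.2700)
I·α + gyro = (0.1100, 0.0700, 0.1600)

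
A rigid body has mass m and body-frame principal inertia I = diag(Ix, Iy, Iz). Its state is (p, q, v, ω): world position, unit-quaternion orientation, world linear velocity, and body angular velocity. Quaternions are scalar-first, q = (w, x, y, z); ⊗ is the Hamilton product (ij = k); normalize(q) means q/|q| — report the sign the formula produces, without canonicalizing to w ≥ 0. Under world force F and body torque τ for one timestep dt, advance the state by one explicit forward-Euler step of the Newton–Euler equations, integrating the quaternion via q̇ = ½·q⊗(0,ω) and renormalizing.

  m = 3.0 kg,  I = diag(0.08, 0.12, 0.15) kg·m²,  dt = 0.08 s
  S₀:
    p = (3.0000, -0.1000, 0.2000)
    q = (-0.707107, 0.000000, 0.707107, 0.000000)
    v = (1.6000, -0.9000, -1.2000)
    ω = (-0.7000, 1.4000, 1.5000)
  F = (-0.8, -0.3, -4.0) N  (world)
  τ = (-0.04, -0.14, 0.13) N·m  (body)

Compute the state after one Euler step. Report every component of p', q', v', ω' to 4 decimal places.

ω×(Iω) gyroscopic = (0.0630, 0.0735, -0.0392)
(τ − ω×Iω)/I = (-1.2875, -1.7792, 1.1280)
ω + α·dt = (-0.8030, 1.2577, 1.5902)
2q̇ = q⊗(0,ω) = (-0.9899498, 1.5556354, -0.9899498, -0.5656856)
updated quaternion q' = (-0.7439, 0.0620, 0.6650, -0.0225)
linear accel F/m = (-0.2667, -0.1000, -1.3333)
new position p' = (3.1280, -0.1720, 0.1040)
v' = v + a·dt = (1.5787, -0.9080, -1.3067)

p' = (3.1280, -0.1720, 0.1040)
q' = (-0.7439, 0.0620, 0.6650, -0.0225)
v' = (1.5787, -0.9080, -1.3067)
ω' = (-0.8030, 1.2577, 1.5902)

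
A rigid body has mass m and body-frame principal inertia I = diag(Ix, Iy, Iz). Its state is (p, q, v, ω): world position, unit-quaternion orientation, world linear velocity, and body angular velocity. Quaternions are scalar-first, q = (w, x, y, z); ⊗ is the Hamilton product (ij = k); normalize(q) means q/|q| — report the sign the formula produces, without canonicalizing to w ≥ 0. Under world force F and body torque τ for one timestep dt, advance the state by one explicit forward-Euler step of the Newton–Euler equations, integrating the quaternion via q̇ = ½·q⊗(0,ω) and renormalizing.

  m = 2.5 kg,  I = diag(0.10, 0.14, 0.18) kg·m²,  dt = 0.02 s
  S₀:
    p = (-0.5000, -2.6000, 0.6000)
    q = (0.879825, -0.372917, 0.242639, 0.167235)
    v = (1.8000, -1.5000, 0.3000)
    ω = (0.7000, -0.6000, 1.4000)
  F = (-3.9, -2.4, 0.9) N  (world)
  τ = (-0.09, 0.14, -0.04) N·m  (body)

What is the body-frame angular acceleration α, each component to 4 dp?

gyro term ω×Iω = (-0.0336, -0.0784, -0.0168)
angular accel α = (-0.5640, 1.5600, -0.1289)

α = (-0.5640, 1.5600, -0.1289)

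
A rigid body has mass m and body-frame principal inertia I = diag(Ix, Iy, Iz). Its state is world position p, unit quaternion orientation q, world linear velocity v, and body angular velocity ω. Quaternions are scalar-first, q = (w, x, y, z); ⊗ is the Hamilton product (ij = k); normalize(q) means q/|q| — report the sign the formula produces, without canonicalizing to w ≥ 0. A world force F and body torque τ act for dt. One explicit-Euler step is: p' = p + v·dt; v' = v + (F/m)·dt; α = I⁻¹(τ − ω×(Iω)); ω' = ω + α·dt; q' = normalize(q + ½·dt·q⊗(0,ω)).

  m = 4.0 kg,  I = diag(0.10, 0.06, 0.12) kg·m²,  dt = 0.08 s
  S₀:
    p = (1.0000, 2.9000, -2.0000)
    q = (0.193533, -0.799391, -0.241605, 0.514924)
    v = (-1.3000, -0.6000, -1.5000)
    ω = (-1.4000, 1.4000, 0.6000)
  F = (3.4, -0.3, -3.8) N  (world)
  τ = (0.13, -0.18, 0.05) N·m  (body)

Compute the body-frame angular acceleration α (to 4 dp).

precession coupling ω×(Iω) = (0.0504, 0.0168, 0.0784)
(τ − ω×Iω)/I = (0.7960, -3.2800, -0.2367)

α = (0.7960, -3.2800, -0.2367)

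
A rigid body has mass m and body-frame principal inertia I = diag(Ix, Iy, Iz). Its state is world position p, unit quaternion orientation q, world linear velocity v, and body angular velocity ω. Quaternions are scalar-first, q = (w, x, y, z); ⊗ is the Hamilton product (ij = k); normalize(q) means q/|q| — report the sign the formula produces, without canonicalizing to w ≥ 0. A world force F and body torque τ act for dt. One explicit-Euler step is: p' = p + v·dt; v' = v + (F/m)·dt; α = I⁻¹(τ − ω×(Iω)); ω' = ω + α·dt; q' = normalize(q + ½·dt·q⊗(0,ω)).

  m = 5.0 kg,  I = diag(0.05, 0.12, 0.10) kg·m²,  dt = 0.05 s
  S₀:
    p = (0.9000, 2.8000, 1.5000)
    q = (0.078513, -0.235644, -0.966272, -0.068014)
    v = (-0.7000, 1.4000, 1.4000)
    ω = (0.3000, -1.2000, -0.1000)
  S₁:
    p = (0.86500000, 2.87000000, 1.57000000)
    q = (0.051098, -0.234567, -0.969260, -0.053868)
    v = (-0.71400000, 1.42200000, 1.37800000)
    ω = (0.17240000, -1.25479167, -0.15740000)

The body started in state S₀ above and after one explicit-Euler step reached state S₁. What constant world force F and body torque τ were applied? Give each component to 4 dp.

F = (-1.4000, 2.2000, -2.2000)
τ = (-0.1300, -0.1300, -0.1400)

velocity change Δv = (-0.01400000, 0.02200000, -0.02200000)
F = m·Δv/dt = (-1.4000, 2.2000, -2.2000)
rate change Δω = (-0.12760000, -0.05479167, -0.05740000)
precession coupling = (-0.0024, 0.0015, -0.0252)
applied torque τ = (-0.1300, -0.1300, -0.1400)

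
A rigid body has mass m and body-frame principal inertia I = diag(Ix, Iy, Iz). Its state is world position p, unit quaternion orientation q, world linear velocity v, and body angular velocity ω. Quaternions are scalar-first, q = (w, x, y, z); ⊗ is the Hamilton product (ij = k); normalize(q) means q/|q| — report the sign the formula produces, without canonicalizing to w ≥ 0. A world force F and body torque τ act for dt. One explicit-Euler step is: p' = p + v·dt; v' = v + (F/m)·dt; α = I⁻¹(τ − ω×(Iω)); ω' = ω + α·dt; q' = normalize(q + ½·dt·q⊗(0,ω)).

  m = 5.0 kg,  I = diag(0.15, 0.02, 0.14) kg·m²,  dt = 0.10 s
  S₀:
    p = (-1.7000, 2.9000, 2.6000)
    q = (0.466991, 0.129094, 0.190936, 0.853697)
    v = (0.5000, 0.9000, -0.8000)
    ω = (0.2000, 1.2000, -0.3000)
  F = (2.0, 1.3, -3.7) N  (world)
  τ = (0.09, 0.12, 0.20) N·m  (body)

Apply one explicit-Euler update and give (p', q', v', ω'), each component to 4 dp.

angular accel α = (0.8880, 6.0300, 1.6514)
new body rate ω' = (0.2888, 1.8030, -0.1349)
Hamilton product q⊗(0,ω) = (0.0011671, -0.9883190, 0.7698568, -0.0233717)
q' = normalize(q + ½dt·q⊗(0,ω)) = (0.4661, 0.0795, 0.2290, 0.8509)
linear accel F/m = (0.4000, 0.2600, -0.7400)
p' = p + v·dt = (-1.6500, 2.9900, 2.5200)
v + (F/m)dt = (0.5400, 0.9260, -0.8740)

p' = (-1.6500, 2.9900, 2.5200)
q' = (0.4661, 0.0795, 0.2290, 0.8509)
v' = (0.5400, 0.9260, -0.8740)
ω' = (0.2888, 1.8030, -0.1349)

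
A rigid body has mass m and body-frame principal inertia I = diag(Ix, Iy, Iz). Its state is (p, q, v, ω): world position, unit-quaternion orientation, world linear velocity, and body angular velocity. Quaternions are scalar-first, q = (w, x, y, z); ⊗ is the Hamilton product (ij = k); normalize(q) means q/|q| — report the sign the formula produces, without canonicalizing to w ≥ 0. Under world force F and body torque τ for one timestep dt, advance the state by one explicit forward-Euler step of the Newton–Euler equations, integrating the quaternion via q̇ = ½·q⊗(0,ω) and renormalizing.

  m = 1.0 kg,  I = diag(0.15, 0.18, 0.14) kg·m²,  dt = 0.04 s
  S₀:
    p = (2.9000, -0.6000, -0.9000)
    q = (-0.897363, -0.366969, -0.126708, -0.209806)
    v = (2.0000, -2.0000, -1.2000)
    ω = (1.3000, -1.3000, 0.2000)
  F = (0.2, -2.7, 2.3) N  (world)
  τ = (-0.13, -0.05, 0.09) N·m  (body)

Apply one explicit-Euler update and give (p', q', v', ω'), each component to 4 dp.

p' = p + v·dt = (2.9800, -0.6800, -0.9480)
new velocity v' = (2.0080, -2.1080, -1.1080)
(τ − ω×Iω)/I = (-0.9360, -0.2922, 1.0050)
new body rate ω' = (1.2626, -1.3117, 0.2402)
2q̇ = q⊗(0,ω) = (0.3543005, -1.4646613, 0.9672179, 0.4623075)
updated quaternion q' = (-0.8897, -0.3960, -0.1073, -0.2004)

p' = (2.9800, -0.6800, -0.9480)
q' = (-0.8897, -0.3960, -0.1073, -0.2004)
v' = (2.0080, -2.1080, -1.1080)
ω' = (1.2626, -1.3117, 0.2402)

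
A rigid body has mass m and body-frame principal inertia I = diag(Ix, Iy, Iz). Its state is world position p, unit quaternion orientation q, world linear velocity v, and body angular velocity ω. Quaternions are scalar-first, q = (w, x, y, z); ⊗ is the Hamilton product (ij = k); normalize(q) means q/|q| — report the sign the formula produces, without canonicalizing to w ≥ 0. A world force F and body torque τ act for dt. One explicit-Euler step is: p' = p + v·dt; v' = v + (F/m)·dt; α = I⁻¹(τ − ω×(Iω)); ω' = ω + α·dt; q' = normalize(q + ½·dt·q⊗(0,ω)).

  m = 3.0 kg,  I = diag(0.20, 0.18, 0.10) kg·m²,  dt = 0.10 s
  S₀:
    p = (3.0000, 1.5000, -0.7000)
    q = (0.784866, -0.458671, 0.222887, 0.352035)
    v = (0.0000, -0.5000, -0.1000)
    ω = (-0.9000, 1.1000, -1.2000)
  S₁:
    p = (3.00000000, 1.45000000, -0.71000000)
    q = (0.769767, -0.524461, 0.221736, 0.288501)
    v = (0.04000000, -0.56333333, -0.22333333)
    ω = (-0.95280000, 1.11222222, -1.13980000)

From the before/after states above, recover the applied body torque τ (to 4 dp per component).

Δω = ω₁−ω₀ = (-0.05280000, 0.01222222, 0.06020000)
precession coupling = (0.1056, 0.1080, 0.0198)
I·α + gyro = (0.0000, 0.1300, 0.0800)

τ = (0.0000, 0.1300, 0.0800)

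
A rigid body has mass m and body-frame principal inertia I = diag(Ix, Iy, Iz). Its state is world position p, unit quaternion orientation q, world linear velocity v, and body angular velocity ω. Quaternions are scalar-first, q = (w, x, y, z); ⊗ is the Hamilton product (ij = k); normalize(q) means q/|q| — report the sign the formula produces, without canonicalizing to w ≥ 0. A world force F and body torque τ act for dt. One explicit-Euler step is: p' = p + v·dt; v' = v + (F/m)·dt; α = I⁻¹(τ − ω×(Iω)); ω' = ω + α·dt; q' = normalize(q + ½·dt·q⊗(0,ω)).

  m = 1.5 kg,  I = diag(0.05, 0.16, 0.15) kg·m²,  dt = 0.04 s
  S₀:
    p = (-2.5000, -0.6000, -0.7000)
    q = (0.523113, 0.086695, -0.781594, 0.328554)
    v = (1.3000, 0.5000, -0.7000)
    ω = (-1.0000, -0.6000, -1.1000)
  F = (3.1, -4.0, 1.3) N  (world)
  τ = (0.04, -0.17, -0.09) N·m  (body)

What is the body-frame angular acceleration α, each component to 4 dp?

precession coupling ω×(Iω) = (-0.0066, -0.1100, 0.0660)
(τ − ω×Iω)/I = (0.9320, -0.3750, -1.0400)

α = (0.9320, -0.3750, -1.0400)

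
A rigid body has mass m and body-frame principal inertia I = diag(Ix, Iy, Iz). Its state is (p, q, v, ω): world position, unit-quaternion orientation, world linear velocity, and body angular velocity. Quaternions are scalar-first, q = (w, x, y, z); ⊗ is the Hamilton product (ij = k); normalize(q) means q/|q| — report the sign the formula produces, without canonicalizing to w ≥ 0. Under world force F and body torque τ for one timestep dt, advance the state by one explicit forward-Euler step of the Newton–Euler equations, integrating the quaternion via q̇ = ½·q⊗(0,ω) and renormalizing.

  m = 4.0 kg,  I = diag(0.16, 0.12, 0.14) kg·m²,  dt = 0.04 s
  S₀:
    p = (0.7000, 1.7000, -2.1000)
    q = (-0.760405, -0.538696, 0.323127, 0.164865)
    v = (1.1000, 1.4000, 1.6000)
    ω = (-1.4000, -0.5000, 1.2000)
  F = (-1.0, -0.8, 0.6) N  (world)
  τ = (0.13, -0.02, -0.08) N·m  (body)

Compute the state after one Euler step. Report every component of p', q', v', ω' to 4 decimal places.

precession coupling ω×(Iω) = (-0.0120, -0.0336, -0.0280)
angular accel α = (0.8875, 0.1133, -0.3714)
ω + α·dt = (-1.3645, -0.4955, 1.1851)
q⊗(0,ω) = (-0.7904489, 1.5347519, 0.7958267, -0.1907602)
q' = normalize(q + ½dt·q⊗(0,ω)) = (-0.7756, -0.5076, 0.3388, 0.1609)
linear accel F/m = (-0.2500, -0.2000, 0.1500)
new position p' = (0.7440, 1.7560, -2.0360)
v' = v + a·dt = (1.0900, 1.3920, 1.6060)

p' = (0.7440, 1.7560, -2.0360)
q' = (-0.7756, -0.5076, 0.3388, 0.1609)
v' = (1.0900, 1.3920, 1.6060)
ω' = (-1.3645, -0.4955, 1.1851)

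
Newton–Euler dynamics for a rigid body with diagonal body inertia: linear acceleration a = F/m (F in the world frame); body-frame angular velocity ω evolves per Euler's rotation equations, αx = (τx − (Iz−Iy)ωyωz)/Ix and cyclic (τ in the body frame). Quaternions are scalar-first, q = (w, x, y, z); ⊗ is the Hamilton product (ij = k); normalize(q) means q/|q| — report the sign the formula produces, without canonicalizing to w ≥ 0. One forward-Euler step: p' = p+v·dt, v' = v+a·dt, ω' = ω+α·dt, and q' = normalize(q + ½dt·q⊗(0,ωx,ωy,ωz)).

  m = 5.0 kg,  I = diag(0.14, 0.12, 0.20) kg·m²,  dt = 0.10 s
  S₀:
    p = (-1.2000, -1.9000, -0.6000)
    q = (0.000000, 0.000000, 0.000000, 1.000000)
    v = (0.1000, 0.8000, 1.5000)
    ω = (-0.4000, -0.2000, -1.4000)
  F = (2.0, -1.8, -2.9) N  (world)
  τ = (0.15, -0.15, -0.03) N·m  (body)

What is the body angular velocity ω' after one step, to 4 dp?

ω' = (-0.3089, -0.2970, -1.4142)

precession coupling ω×(Iω) = (0.0224, -0.0336, -0.0016)
angular accel α = (0.9114, -0.9700, -0.1420)
new body rate ω' = (-0.3089, -0.2970, -1.4142)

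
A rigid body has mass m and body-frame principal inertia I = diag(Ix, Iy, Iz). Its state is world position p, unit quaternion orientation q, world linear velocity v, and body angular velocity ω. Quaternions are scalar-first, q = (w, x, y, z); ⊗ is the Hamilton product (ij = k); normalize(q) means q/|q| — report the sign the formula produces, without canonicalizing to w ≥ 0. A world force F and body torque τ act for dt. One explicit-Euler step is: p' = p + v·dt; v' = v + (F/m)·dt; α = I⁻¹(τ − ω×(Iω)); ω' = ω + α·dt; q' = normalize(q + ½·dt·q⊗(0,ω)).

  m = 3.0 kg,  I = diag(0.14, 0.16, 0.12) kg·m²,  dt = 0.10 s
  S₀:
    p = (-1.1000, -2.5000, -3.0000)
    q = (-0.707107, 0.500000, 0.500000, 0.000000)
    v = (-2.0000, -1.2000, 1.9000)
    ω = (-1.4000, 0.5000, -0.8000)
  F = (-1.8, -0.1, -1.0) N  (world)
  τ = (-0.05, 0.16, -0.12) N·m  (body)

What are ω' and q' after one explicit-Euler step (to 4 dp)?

ω' = (-1.4471, 0.5860, -0.8883)
q' = (-0.6822, 0.5276, 0.5005, 0.0755)

gyro term ω×Iω = (0.0160, 0.0224, -0.0140)
α = I⁻¹(τ − ω×Iω) = (-0.4714, 0.8600, -0.8833)
new body rate ω' = (-1.4471, 0.5860, -0.8883)
2q̇ = q⊗(0,ω) = (0.4500000, 0.5899498, 0.0464465, 1.5156856)
updated quaternion q' = (-0.6822, 0.5276, 0.5005, 0.0755)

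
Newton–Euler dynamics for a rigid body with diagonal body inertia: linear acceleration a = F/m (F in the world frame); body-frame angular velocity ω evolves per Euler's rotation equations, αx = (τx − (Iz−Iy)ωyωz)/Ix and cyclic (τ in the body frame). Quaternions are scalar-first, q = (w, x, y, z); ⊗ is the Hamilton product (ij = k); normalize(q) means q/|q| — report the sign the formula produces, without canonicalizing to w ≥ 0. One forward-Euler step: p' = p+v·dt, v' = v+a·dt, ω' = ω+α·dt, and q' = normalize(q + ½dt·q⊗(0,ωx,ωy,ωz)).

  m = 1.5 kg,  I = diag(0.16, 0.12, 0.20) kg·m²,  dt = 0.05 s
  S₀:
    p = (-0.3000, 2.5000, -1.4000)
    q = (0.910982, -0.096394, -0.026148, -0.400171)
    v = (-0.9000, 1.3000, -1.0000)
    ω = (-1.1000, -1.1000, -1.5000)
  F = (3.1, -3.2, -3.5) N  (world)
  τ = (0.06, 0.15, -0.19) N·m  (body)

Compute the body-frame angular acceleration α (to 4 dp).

α = (-0.4500, 1.8000, -0.7080)

ω×(Iω) gyroscopic = (0.1320, -0.0660, -0.0484)
angular accel α = (-0.4500, 1.8000, -0.7080)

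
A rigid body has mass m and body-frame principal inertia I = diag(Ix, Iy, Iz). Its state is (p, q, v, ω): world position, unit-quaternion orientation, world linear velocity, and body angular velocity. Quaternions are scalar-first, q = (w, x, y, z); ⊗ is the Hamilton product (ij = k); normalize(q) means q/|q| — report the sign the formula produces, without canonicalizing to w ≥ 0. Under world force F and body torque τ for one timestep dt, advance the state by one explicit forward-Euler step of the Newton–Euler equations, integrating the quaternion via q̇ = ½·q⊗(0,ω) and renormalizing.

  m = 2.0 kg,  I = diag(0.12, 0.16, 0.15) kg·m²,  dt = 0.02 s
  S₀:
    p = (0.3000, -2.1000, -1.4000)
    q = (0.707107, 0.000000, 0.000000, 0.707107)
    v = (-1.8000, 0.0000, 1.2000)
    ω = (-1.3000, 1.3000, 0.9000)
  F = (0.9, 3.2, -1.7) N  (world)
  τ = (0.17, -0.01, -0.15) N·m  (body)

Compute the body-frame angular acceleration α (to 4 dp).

gyro term ω×Iω = (-0.0117, 0.0351, -0.0676)
(τ − ω×Iω)/I = (1.5142, -0.2819, -0.5493)

α = (1.5142, -0.2819, -0.5493)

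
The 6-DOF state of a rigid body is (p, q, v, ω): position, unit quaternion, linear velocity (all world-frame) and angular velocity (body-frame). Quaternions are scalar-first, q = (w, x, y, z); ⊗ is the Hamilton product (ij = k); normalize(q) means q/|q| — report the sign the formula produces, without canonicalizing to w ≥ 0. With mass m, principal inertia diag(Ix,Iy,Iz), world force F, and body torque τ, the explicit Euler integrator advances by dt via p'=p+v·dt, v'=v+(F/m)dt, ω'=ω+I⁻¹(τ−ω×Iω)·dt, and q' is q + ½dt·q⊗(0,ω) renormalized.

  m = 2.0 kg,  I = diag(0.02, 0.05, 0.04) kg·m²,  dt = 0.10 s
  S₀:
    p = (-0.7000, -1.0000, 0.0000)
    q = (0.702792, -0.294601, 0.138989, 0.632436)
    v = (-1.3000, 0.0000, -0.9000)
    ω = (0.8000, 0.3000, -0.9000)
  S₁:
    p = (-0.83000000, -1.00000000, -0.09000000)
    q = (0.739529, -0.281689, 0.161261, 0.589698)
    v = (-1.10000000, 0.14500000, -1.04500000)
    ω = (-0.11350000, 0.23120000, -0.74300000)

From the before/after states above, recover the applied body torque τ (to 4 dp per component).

Δω = ω₁−ω₀ = (-0.91350000, -0.06880000, 0.15700000)
applied torque τ = (-0.1800, -0.0200, 0.0700)

τ = (-0.1800, -0.0200, 0.0700)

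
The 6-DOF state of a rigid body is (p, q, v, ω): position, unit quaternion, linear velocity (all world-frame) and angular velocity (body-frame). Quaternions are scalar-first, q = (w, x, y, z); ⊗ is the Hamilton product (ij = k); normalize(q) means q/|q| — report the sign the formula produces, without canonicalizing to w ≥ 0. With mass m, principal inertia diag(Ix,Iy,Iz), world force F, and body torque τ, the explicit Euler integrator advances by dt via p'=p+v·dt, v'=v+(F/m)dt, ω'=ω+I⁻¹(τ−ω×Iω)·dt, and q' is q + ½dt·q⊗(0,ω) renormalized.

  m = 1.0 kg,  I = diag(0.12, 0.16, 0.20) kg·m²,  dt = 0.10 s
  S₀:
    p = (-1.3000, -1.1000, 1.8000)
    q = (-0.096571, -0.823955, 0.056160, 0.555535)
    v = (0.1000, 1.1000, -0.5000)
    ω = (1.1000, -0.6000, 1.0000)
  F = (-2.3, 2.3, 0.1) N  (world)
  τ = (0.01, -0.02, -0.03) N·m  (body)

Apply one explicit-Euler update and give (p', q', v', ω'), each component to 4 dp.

linear accel F/m = (-2.3000, 2.3000, 0.1000)
p' = p + v·dt = (-1.2900, -0.9900, 1.7500)
v + (F/m)dt = (-0.1300, 1.3300, -0.4900)
(τ − ω×Iω)/I = (0.2833, 0.4250, -0.0180)
ω' = ω + α·dt = (1.1283, -0.5575, 0.9982)
q⊗(0,ω) = (0.3845115, 0.2832529, 1.4929861, 0.3360260)
q' = normalize(q + ½dt·q⊗(0,ω)) = (-0.0771, -0.8072, 0.1304, 0.5705)

p' = (-1.2900, -0.9900, 1.7500)
q' = (-0.0771, -0.8072, 0.1304, 0.5705)
v' = (-0.1300, 1.3300, -0.4900)
ω' = (1.1283, -0.5575, 0.9982)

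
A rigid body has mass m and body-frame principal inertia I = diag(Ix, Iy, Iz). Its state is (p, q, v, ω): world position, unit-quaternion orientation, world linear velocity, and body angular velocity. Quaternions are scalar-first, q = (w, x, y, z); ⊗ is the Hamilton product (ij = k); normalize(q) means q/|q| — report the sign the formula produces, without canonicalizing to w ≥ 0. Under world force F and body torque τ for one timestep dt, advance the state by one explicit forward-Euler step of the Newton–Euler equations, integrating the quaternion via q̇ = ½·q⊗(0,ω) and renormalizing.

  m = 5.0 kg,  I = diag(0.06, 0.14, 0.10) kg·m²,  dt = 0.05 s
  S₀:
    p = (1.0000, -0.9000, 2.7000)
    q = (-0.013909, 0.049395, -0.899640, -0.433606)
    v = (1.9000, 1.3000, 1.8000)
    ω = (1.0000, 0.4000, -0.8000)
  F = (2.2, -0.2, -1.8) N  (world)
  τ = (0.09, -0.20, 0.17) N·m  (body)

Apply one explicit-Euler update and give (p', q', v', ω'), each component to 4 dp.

linear accel F/m = (0.4400, -0.0400, -0.3600)
p' = p + v·dt = (1.0950, -0.8350, 2.7900)
v + (F/m)dt = (1.9220, 1.2980, 1.7820)
gyro term ω×Iω = (0.0128, 0.0320, 0.0320)
α = I⁻¹(τ − ω×Iω) = (1.2867, -1.6571, 1.3800)
new body rate ω' = (1.0643, 0.3171, -0.7310)
q⊗(0,ω) = (-0.0364238, 0.8792454, -0.3996536, 0.9305252)
q + ½dt·q⊗(0,ω), renormalized = (-0.0148, 0.0713, -0.9091, -0.4101)

p' = (1.0950, -0.8350, 2.7900)
q' = (-0.0148, 0.0713, -0.9091, -0.4101)
v' = (1.9220, 1.2980, 1.7820)
ω' = (1.0643, 0.3171, -0.7310)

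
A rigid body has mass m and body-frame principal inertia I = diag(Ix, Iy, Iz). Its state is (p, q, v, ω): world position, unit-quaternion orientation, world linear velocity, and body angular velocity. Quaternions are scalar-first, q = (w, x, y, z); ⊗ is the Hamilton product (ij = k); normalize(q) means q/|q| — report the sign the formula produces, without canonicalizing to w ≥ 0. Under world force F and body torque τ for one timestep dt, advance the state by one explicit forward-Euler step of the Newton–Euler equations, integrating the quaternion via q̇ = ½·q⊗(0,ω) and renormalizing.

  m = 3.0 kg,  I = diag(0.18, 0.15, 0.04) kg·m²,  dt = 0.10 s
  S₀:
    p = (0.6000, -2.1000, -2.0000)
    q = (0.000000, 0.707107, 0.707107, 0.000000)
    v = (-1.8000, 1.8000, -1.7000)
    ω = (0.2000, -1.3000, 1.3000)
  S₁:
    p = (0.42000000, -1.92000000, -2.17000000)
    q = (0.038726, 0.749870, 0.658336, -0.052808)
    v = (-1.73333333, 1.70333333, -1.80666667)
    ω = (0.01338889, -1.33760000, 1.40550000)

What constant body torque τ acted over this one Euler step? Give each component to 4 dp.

τ = (-0.1500, -0.0200, 0.0500)

rate change Δω = (-0.18661111, -0.03760000, 0.10550000)
gyro term ω₀×Iω₀ = (0.1859, 0.0364, 0.0078)
I·α + gyro = (-0.1500, -0.0200, 0.0500)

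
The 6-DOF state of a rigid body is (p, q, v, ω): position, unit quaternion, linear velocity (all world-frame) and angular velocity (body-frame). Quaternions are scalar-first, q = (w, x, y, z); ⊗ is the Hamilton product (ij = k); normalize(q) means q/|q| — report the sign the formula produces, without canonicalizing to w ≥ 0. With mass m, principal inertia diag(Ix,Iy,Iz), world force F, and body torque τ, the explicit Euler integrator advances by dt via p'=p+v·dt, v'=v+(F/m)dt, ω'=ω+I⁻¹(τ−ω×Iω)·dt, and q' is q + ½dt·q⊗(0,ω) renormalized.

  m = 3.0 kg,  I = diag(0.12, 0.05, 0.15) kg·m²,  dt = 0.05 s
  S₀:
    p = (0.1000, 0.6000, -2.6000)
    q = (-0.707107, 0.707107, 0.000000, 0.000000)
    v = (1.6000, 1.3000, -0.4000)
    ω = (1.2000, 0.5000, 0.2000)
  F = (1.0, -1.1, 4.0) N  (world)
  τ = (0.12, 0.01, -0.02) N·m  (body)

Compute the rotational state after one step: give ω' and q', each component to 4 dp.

gyro term ω×Iω = (0.0100, -0.0072, -0.0420)
α = I⁻¹(τ − ω×Iω) = (0.9167, 0.3440, 0.1467)
new body rate ω' = (1.2458, 0.5172, 0.2073)
q⊗(0,ω) = (-0.8485284, -0.8485284, -0.4949749, 0.2121321)
q' = normalize(q + ½dt·q⊗(0,ω)) = (-0.7279, 0.6855, -0.0124, 0.0053)

ω' = (1.2458, 0.5172, 0.2073)
q' = (-0.7279, 0.6855, -0.0124, 0.0053)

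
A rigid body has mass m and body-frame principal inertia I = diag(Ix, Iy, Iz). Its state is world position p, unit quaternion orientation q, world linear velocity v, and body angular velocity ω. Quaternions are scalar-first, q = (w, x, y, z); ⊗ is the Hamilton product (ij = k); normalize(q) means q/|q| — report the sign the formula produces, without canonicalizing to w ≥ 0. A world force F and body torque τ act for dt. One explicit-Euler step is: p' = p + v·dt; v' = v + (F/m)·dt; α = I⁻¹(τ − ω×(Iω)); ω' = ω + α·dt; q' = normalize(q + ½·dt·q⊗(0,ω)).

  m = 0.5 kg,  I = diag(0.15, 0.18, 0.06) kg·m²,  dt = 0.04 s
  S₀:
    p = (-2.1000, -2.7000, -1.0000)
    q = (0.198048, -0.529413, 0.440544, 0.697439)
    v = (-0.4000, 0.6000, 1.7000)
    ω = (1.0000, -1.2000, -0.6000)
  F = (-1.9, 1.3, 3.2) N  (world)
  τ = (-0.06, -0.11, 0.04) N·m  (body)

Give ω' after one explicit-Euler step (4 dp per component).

ω' = (1.0070, -1.2124, -0.5493)

angular accel α = (0.1760, -0.3111, 1.2667)
ω + α·dt = (1.0070, -1.2124, -0.5493)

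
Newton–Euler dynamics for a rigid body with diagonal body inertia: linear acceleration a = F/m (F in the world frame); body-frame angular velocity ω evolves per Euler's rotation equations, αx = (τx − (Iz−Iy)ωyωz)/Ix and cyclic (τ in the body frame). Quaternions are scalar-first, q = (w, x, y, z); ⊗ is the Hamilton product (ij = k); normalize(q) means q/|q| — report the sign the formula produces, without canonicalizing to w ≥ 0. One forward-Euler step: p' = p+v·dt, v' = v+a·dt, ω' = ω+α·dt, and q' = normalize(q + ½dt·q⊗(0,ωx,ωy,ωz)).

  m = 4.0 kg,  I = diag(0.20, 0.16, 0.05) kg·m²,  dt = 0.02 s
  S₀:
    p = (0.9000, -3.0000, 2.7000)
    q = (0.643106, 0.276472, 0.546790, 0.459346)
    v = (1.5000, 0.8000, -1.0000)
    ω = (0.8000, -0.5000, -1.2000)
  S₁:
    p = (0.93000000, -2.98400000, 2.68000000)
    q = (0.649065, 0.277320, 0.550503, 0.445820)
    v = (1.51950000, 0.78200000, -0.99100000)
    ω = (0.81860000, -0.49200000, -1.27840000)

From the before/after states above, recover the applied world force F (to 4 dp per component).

velocity change Δv = (0.01950000, -0.01800000, 0.00900000)
m·(v₁−v₀)/dt = (3.9000, -3.6000, 1.8000)

F = (3.9000, -3.6000, 1.8000)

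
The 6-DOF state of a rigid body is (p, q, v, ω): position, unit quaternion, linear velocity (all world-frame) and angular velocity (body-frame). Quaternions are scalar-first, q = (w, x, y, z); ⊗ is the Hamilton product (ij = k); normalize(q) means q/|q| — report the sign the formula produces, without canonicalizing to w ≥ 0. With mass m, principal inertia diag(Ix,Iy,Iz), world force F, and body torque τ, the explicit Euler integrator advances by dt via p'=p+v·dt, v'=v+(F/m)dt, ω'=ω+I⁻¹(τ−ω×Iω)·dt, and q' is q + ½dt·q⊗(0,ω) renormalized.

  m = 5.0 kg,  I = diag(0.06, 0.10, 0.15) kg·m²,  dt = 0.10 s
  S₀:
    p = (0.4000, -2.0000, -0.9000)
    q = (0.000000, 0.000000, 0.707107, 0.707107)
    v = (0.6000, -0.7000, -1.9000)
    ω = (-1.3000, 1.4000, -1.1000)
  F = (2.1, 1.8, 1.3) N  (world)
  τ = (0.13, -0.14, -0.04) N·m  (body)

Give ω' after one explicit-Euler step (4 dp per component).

precession coupling ω×(Iω) = (-0.0770, -0.1287, -0.0728)
angular accel α = (3.4500, -0.1130, 0.2187)
new body rate ω' = (-0.9550, 1.3887, -1.0781)

ω' = (-0.9550, 1.3887, -1.0781)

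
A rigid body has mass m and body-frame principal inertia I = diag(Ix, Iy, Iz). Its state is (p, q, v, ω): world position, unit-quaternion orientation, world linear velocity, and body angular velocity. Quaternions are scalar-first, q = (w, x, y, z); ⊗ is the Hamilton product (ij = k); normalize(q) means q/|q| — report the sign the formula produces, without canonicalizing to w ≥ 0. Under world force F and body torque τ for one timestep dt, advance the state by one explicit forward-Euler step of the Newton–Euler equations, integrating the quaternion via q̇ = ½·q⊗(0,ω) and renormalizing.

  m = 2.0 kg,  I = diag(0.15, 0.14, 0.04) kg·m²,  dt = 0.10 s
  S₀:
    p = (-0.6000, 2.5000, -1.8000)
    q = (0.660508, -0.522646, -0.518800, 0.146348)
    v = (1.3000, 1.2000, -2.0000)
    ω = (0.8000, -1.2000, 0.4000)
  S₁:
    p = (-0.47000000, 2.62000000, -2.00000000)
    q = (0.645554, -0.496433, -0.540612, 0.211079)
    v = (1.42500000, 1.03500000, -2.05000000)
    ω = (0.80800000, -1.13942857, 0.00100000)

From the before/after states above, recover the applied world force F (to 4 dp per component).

velocity change Δv = (0.12500000, -0.16500000, -0.05000000)
applied force F = (2.5000, -3.3000, -1.0000)

F = (2.5000, -3.3000, -1.0000)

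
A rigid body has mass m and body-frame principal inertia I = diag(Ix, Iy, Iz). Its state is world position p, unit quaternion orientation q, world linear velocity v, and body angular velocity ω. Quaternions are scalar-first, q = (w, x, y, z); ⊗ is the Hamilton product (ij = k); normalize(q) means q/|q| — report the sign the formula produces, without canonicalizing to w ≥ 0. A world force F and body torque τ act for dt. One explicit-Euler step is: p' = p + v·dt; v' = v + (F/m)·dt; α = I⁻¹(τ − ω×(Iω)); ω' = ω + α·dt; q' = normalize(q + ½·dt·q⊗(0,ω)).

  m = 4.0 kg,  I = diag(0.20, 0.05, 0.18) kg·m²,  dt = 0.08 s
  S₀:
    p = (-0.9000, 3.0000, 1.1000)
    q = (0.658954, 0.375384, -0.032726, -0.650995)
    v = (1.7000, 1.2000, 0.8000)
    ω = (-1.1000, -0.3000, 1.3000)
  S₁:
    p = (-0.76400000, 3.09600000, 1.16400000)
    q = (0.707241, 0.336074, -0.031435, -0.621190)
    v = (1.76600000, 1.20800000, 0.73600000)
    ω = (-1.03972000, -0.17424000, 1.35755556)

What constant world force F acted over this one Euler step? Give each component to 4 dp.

v₁ − v₀ = (0.06600000, 0.00800000, -0.06400000)
applied force F = (3.3000, 0.4000, -3.2000)

F = (3.3000, 0.4000, -3.2000)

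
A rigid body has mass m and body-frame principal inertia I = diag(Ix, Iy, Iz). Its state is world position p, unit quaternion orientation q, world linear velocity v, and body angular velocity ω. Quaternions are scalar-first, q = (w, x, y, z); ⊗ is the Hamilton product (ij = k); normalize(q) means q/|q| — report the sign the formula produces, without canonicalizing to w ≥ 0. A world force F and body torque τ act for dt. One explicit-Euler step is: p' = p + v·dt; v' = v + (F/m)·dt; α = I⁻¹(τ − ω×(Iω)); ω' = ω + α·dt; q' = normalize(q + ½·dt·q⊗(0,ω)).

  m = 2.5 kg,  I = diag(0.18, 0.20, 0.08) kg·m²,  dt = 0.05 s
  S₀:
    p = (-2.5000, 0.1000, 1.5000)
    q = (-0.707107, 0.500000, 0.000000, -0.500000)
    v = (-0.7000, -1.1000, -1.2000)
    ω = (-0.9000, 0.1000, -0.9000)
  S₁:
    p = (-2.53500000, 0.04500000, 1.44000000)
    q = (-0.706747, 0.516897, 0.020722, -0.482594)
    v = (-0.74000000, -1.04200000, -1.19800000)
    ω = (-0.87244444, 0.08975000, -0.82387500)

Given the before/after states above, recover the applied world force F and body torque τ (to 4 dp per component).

Δv = v₁−v₀ = (-0.04000000, 0.05800000, 0.00200000)
applied force F = (-2.0000, 2.9000, 0.1000)
ω₁ − ω₀ = (0.02755556, -0.01025000, 0.07612500)
τ = I·(Δω/dt) + ω₀×(Iω₀) = (0.1100, 0.0400, 0.1200)

F = (-2.0000, 2.9000, 0.1000)
τ = (0.1100, 0.0400, 0.1200)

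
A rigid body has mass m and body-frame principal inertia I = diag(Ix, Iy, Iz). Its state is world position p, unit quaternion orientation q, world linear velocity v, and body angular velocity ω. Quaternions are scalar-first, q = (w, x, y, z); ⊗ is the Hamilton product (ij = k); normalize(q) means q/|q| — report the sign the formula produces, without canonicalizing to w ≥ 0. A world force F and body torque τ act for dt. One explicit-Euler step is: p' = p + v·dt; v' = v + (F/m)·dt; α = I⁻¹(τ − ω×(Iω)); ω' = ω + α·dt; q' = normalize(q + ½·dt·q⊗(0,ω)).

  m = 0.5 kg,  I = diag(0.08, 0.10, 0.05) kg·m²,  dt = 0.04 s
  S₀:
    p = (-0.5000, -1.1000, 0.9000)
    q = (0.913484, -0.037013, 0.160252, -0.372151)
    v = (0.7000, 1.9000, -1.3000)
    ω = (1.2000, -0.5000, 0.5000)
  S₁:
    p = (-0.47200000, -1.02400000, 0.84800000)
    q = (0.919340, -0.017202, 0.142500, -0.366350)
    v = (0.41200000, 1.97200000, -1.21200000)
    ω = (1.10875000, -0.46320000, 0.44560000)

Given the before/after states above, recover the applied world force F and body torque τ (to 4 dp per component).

F = (-3.6000, 0.9000, 1.1000)
τ = (-0.1700, 0.1100, -0.0800)

rate change Δω = (-0.09125000, 0.03680000, -0.05440000)
precession coupling = (0.0125, 0.0180, -0.0120)
applied torque τ = (-0.1700, 0.1100, -0.0800)
v₁ − v₀ = (-0.28800000, 0.07200000, 0.08800000)
m·(v₁−v₀)/dt = (-3.6000, 0.9000, 1.1000)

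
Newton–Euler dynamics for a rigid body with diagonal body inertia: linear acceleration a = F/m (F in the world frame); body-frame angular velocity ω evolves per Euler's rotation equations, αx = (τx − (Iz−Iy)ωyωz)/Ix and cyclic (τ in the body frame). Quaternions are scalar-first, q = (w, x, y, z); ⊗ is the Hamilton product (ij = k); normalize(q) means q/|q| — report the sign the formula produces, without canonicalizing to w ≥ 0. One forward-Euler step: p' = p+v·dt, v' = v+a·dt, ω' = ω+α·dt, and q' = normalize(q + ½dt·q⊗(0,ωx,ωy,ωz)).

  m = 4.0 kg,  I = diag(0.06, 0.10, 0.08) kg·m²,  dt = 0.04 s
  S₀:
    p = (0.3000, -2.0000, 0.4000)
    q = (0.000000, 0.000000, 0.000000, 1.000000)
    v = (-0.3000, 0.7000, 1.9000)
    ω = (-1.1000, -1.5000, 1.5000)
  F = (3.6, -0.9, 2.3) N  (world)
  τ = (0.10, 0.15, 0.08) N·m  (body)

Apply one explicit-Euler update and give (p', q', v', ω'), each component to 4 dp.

(τ − ω×Iω)/I = (0.9167, 1.1700, 0.1750)
ω' = ω + α·dt = (-1.0633, -1.4532, 1.5070)
q⊗(0,ω) = (-1.5000000, 1.5000000, -1.1000000, 0.0000000)
updated quaternion q' = (-0.0300, 0.0300, -0.0220, 0.9989)
new position p' = (0.2880, -1.9720, 0.4760)
new velocity v' = (-0.2640, 0.6910, 1.9230)

p' = (0.2880, -1.9720, 0.4760)
q' = (-0.0300, 0.0300, -0.0220, 0.9989)
v' = (-0.2640, 0.6910, 1.9230)
ω' = (-1.0633, -1.4532, 1.5070)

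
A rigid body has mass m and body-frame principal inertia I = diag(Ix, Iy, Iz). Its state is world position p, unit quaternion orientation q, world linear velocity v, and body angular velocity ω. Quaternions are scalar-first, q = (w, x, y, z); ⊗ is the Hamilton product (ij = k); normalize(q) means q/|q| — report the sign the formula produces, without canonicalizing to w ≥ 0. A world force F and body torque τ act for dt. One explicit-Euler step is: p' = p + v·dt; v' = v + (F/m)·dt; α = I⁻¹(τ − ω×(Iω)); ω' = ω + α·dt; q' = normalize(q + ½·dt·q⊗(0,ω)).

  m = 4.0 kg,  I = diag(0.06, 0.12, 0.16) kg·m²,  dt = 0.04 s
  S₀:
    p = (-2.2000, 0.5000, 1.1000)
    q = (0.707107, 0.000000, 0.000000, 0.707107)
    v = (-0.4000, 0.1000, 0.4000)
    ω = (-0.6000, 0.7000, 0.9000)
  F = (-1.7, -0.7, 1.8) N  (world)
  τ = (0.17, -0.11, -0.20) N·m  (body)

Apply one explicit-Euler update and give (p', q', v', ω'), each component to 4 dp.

(τ − ω×Iω)/I = (2.4133, -1.3667, -1.0925)
ω' = ω + α·dt = (-0.5035, 0.6453, 0.8563)
q⊗(0,ω) = (-0.6363963, -0.9192391, 0.0707107, 0.6363963)
q + ½dt·q⊗(0,ω), renormalized = (0.6941, -0.0184, 0.0014, 0.7196)
new position p' = (-2.2160, 0.5040, 1.1160)
new velocity v' = (-0.4170, 0.0930, 0.4180)

p' = (-2.2160, 0.5040, 1.1160)
q' = (0.6941, -0.0184, 0.0014, 0.7196)
v' = (-0.4170, 0.0930, 0.4180)
ω' = (-0.5035, 0.6453, 0.8563)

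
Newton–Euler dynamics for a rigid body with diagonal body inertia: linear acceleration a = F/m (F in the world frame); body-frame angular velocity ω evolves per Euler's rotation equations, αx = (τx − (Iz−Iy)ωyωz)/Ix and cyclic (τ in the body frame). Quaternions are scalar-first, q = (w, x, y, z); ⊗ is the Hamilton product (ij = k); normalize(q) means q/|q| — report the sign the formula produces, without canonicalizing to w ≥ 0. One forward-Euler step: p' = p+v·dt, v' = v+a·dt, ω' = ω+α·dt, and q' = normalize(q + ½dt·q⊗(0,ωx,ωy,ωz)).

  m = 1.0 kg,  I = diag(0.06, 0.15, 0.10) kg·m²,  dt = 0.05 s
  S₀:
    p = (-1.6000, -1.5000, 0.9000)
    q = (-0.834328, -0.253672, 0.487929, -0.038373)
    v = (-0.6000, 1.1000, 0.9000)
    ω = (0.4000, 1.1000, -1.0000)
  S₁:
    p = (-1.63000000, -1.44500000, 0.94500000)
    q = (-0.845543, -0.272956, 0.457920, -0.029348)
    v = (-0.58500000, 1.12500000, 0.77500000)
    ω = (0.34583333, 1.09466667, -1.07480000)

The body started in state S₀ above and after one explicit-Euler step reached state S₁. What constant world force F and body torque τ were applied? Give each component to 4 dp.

velocity change Δv = (0.01500000, 0.02500000, -0.12500000)
m·(v₁−v₀)/dt = (0.3000, 0.5000, -2.5000)
Δω = ω₁−ω₀ = (-0.05416667, -0.00533333, -0.07480000)
precession coupling = (0.0550, 0.0160, 0.0396)
τ = I·(Δω/dt) + ω₀×(Iω₀) = (-0.0100, 0.0000, -0.1100)

F = (0.3000, 0.5000, -2.5000)
τ = (-0.0100, 0.0000, -0.1100)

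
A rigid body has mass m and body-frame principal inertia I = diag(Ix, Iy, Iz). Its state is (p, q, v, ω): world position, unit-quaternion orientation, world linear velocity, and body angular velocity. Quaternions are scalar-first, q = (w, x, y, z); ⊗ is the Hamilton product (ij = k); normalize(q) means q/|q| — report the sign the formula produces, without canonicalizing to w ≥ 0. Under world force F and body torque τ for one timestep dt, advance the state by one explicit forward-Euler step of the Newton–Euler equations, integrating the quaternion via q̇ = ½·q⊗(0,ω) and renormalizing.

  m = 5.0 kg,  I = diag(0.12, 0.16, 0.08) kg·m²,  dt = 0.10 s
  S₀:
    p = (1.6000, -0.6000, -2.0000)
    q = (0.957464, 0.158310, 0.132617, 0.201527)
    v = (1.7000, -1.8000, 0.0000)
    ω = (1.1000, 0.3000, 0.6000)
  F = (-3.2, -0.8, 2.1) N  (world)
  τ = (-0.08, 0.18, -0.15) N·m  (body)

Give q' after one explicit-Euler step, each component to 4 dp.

Hamilton product q⊗(0,ω) = (-0.3348423, 1.0723225, 0.4139329, 0.4760927)
q + ½dt·q⊗(0,ω), renormalized = (0.9388, 0.2115, 0.1530, 0.2249)

q' = (0.9388, 0.2115, 0.1530, 0.2249)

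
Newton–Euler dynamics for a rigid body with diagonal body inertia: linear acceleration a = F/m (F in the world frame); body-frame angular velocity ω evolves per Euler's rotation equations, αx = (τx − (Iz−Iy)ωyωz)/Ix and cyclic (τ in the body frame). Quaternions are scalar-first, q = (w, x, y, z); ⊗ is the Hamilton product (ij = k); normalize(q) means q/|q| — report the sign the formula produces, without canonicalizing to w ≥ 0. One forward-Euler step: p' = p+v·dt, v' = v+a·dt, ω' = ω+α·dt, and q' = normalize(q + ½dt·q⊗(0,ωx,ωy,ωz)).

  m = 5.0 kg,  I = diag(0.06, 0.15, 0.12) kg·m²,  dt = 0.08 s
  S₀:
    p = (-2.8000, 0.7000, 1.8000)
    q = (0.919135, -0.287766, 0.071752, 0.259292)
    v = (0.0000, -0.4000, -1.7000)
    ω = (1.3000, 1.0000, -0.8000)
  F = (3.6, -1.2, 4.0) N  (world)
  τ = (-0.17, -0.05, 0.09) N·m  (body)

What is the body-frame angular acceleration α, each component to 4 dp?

gyro term ω×Iω = (0.0240, 0.0624, 0.1170)
angular accel α = (-3.2333, -0.7493, -0.2250)

α = (-3.2333, -0.7493, -0.2250)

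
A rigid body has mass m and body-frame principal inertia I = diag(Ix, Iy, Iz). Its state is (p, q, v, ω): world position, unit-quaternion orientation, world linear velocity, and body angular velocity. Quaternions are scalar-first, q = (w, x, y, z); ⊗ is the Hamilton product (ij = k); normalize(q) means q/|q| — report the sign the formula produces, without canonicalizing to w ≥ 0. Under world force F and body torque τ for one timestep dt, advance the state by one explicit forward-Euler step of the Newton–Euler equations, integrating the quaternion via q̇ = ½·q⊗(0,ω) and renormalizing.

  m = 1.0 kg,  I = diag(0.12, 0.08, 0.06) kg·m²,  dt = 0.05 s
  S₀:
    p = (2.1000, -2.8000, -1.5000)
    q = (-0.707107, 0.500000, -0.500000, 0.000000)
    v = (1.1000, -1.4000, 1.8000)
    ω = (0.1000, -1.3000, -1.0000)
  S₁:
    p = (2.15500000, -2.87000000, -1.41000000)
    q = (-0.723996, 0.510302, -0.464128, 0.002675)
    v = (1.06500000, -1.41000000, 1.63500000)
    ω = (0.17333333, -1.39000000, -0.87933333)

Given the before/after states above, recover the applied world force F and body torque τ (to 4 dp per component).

ω₁ − ω₀ = (0.07333333, -0.09000000, 0.12066667)
precession coupling = (-0.0260, -0.0060, 0.0052)
τ = I·(Δω/dt) + ω₀×(Iω₀) = (0.1500, -0.1500, 0.1500)
v₁ − v₀ = (-0.03500000, -0.01000000, -0.16500000)
applied force F = (-0.7000, -0.2000, -3.3000)

F = (-0.7000, -0.2000, -3.3000)
τ = (0.1500, -0.1500, 0.1500)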